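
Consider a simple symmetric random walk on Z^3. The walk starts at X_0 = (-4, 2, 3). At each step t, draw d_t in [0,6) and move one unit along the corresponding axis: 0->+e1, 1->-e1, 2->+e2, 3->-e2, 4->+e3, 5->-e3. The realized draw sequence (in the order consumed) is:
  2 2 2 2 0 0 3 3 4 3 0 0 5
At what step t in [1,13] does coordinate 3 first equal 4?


9

t=0: X=(-4, 2, 3), d=2 → +e2, X_1=(-4, 3, 3)
t=1: X=(-4, 3, 3), d=2 → +e2, X_2=(-4, 4, 3)
t=2: X=(-4, 4, 3), d=2 → +e2, X_3=(-4, 5, 3)
t=3: X=(-4, 5, 3), d=2 → +e2, X_4=(-4, 6, 3)
t=4: X=(-4, 6, 3), d=0 → +e1, X_5=(-3, 6, 3)
t=5: X=(-3, 6, 3), d=0 → +e1, X_6=(-2, 6, 3)
t=6: X=(-2, 6, 3), d=3 → -e2, X_7=(-2, 5, 3)
t=7: X=(-2, 5, 3), d=3 → -e2, X_8=(-2, 4, 3)
t=8: X=(-2, 4, 3), d=4 → +e3, X_9=(-2, 4, 4)
t=9: X=(-2, 4, 4), d=3 → -e2, X_10=(-2, 3, 4)
t=10: X=(-2, 3, 4), d=0 → +e1, X_11=(-1, 3, 4)
t=11: X=(-1, 3, 4), d=0 → +e1, X_12=(0, 3, 4)
t=12: X=(0, 3, 4), d=5 → -e3, X_13=(0, 3, 3)


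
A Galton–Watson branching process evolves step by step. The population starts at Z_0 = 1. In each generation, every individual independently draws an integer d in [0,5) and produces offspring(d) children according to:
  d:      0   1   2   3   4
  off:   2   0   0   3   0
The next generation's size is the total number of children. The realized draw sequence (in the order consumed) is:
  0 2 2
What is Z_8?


gen 0: Z_0=1, draws=[0], offspring=[2], Z_1=2
gen 1: Z_1=2, draws=[2, 2], offspring=[0, 0], Z_2=0
gen 2: Z_2=0, draws=[], offspring=[], Z_3=0
gen 3: Z_3=0, draws=[], offspring=[], Z_4=0
gen 4: Z_4=0, draws=[], offspring=[], Z_5=0
gen 5: Z_5=0, draws=[], offspring=[], Z_6=0
gen 6: Z_6=0, draws=[], offspring=[], Z_7=0
gen 7: Z_7=0, draws=[], offspring=[], Z_8=0

0


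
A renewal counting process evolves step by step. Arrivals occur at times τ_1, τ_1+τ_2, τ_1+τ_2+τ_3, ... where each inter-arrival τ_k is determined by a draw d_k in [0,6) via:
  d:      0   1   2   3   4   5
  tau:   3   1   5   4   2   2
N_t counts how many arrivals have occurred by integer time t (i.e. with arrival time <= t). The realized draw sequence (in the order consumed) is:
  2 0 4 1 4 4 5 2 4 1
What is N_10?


3

draw d_1=2: τ_1=5, arrival time A_1=5
draw d_2=0: τ_2=3, arrival time A_2=8
draw d_3=4: τ_3=2, arrival time A_3=10
draw d_4=1: τ_4=1, arrival time A_4=11
draw d_5=4: τ_5=2, arrival time A_5=13
draw d_6=4: τ_6=2, arrival time A_6=15
draw d_7=5: τ_7=2, arrival time A_7=17
draw d_8=2: τ_8=5, arrival time A_8=22
draw d_9=4: τ_9=2, arrival time A_9=24
draw d_10=1: τ_10=1, arrival time A_10=25
N_t over t=0..10: 0:0 1:0 2:0 3:0 4:0 5:1 6:1 7:1 8:2 9:2 10:3


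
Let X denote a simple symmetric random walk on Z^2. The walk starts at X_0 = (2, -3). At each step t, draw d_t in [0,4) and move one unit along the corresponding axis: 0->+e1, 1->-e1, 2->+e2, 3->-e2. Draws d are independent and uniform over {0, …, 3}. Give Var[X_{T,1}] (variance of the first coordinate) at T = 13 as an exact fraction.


13/2

Outcome values over d=0..3: [1, -1, 0, 0]
Σy = 0, Σy² = 2, M = 4
μ = 0/4 = 0,  σ² = 2/4 − (0)² = 1/2
Independent increments: Var[X_13] = 13·σ² = 13·(1/2) = 13/2


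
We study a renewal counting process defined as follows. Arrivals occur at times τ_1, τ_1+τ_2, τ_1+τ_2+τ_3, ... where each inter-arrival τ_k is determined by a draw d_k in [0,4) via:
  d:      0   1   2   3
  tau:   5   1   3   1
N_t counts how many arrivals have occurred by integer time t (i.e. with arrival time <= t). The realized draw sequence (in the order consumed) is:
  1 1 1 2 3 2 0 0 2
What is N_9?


draw d_1=1: τ_1=1, arrival time A_1=1
draw d_2=1: τ_2=1, arrival time A_2=2
draw d_3=1: τ_3=1, arrival time A_3=3
draw d_4=2: τ_4=3, arrival time A_4=6
draw d_5=3: τ_5=1, arrival time A_5=7
draw d_6=2: τ_6=3, arrival time A_6=10
draw d_7=0: τ_7=5, arrival time A_7=15
draw d_8=0: τ_8=5, arrival time A_8=20
draw d_9=2: τ_9=3, arrival time A_9=23
N_t over t=0..9: 0:0 1:1 2:2 3:3 4:3 5:3 6:4 7:5 8:5 9:5

5


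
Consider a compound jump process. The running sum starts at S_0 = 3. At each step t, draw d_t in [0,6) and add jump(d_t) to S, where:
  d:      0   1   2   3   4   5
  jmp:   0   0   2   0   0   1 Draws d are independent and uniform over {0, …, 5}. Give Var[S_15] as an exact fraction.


35/4

Outcome values over d=0..5: [0, 0, 2, 0, 0, 1]
Σy = 3, Σy² = 5, M = 6
μ = 3/6 = 1/2,  σ² = 5/6 − (1/2)² = 7/12
Independent increments: Var[S_15] = 15·σ² = 15·(7/12) = 35/4


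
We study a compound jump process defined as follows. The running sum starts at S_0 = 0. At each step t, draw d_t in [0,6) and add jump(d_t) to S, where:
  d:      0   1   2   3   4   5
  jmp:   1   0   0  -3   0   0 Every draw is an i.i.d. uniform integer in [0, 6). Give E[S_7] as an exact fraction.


-7/3

Outcome values over d=0..5: [1, 0, 0, -3, 0, 0]
Σy = -2, Σy² = 10, M = 6
μ = -2/6 = -1/3,  σ² = 10/6 − (-1/3)² = 14/9
E[S_7] = 0 + 7·(-1/3) = -7/3


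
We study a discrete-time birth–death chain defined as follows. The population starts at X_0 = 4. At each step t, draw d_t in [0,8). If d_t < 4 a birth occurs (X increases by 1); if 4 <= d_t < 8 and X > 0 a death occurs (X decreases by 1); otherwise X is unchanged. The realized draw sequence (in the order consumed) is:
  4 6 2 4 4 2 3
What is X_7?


3

t=0: X=4, d=4 → death, X_1=3
t=1: X=3, d=6 → death, X_2=2
t=2: X=2, d=2 → birth, X_3=3
t=3: X=3, d=4 → death, X_4=2
t=4: X=2, d=4 → death, X_5=1
t=5: X=1, d=2 → birth, X_6=2
t=6: X=2, d=3 → birth, X_7=3


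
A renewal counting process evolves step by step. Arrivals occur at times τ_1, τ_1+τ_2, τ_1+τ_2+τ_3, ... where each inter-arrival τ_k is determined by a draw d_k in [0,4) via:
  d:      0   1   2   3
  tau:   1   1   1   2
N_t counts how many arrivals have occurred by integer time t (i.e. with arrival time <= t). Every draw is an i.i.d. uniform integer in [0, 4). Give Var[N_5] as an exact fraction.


570735/1048576

Inter-arrival values over d=0..3: [1, 1, 1, 2]
Each d has probability 1/4, so the pmf of τ is: f(1) = 3/4, f(2) = 1/4
Let p_n(j) = P(N_n = j), with p_0 = [1]. Condition on τ_1: p_n(0) = P(τ > n), and for j >= 1, p_n(j) = Σ_{k<=n} f(k)·p_{n−k}(j−1)
p_1 = [1/4, 3/4]  (j = 0..1)
p_2 = [0, 7/16, 9/16]  (j = 0..2)
p_3 = [0, 1/16, 33/64, 27/64]  (j = 0..3)
p_4 = [0, 0, 5/32, 135/256, 81/256]  (j = 0..4)
p_5 = [0, 0, 1/64, 63/256, 513/1024, 243/1024]  (j = 0..5)
E[N_5] = Σ j·p_5(j) = 4055/1024;  E[N_5²] = Σ j²·p_5(j) = 16615/1024
Var[N_5] = 16615/1024 − (4055/1024)² = 570735/1048576


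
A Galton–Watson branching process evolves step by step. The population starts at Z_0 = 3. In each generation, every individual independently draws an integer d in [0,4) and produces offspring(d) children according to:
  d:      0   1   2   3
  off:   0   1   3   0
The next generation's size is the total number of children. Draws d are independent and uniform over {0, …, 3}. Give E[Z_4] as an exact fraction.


Outcome values over d=0..3: [0, 1, 3, 0]
Σy = 4, Σy² = 10, M = 4
μ = 4/4 = 1,  σ² = 10/4 − (1)² = 3/2
E[Z_0] = 3
E[Z_1] = 1·E[Z_0] = 3
E[Z_2] = 1·E[Z_1] = 3
E[Z_3] = 1·E[Z_2] = 3
E[Z_4] = 1·E[Z_3] = 3

3


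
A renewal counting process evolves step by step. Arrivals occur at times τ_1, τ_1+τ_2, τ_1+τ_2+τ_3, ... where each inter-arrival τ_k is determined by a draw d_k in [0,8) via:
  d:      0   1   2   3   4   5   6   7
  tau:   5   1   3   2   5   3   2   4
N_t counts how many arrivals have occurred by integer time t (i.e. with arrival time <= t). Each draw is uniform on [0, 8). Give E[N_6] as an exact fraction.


438937/262144

Inter-arrival values over d=0..7: [5, 1, 3, 2, 5, 3, 2, 4]
Each d has probability 1/8, so the pmf of τ is: f(1) = 1/8, f(2) = 1/4, f(3) = 1/4, f(4) = 1/8, f(5) = 1/4
Renewal equation for m(n) = E[N_n]: condition on τ_1 = k (if k <= n, one arrival plus a fresh copy on the remaining n−k steps): m(n) = F(n) + Σ_{k<=n} f(k)·m(n−k), where F(n) = P(τ <= n) and m(0) = 0
m(1) = F(1) = 1/8
m(2) = F(2) + f(1)·m(1) = 3/8 + 1/8·1/8 = 25/64
m(3) = F(3) + f(1)·m(2) + f(2)·m(1) = 5/8 + 1/8·25/64 + 1/4·1/8 = 361/512
m(4) = F(4) + f(1)·m(3) + f(2)·m(2) + f(3)·m(1) = 3/4 + 1/8·361/512 + 1/4·25/64 + 1/4·1/8 = 3961/4096
m(5) = F(5) + f(1)·m(4) + f(2)·m(3) + f(3)·m(2) + f(4)·m(1) = 1 + 1/8·3961/4096 + 1/4·361/512 + 1/4·25/64 + 1/8·1/8 = 46217/32768
m(6) = F(6) + f(1)·m(5) + f(2)·m(4) + f(3)·m(3) + f(4)·m(2) + f(5)·m(1) = 1 + 1/8·46217/32768 + 1/4·3961/4096 + 1/4·361/512 + 1/8·25/64 + 1/4·1/8 = 438937/262144
E[N_6] = m(6) = 438937/262144


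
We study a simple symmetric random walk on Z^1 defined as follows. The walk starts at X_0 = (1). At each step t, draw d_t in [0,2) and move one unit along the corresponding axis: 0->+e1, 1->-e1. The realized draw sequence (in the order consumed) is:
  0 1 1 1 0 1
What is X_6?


(-1)

t=0: X=(1), d=0 → +e1, X_1=(2)
t=1: X=(2), d=1 → -e1, X_2=(1)
t=2: X=(1), d=1 → -e1, X_3=(0)
t=3: X=(0), d=1 → -e1, X_4=(-1)
t=4: X=(-1), d=0 → +e1, X_5=(0)
t=5: X=(0), d=1 → -e1, X_6=(-1)


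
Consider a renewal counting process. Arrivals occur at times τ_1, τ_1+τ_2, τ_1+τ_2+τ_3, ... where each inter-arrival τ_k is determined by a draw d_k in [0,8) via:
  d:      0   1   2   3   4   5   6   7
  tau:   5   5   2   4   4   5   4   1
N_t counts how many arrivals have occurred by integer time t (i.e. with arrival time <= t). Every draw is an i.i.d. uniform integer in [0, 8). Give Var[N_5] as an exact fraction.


Inter-arrival values over d=0..7: [5, 5, 2, 4, 4, 5, 4, 1]
Each d has probability 1/8, so the pmf of τ is: f(1) = 1/8, f(2) = 1/8, f(4) = 3/8, f(5) = 3/8
Let p_n(j) = P(N_n = j), with p_0 = [1]. Condition on τ_1: p_n(0) = P(τ > n), and for j >= 1, p_n(j) = Σ_{k<=n} f(k)·p_{n−k}(j−1)
p_1 = [7/8, 1/8]  (j = 0..1)
p_2 = [3/4, 15/64, 1/64]  (j = 0..2)
p_3 = [3/4, 13/64, 23/512, 1/512]  (j = 0..3)
p_4 = [3/8, 9/16, 7/128, 31/4096, 1/4096]  (j = 0..4)
p_5 = [0, 27/32, 73/512, 51/4096, 39/32768, 1/32768]  (j = 0..5)
E[N_5] = Σ j·p_5(j) = 38377/32768;  E[N_5²] = Σ j²·p_5(j) = 50657/32768
Var[N_5] = 50657/32768 − (38377/32768)² = 187134447/1073741824

187134447/1073741824


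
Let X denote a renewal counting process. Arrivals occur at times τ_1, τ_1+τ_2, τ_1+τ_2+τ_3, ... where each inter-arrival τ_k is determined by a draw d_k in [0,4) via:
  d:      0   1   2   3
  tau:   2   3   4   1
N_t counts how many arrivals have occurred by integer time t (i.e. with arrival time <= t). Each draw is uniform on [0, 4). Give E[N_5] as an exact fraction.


1845/1024

Inter-arrival values over d=0..3: [2, 3, 4, 1]
Each d has probability 1/4, so the pmf of τ is: f(1) = 1/4, f(2) = 1/4, f(3) = 1/4, f(4) = 1/4
Renewal equation for m(n) = E[N_n]: condition on τ_1 = k (if k <= n, one arrival plus a fresh copy on the remaining n−k steps): m(n) = F(n) + Σ_{k<=n} f(k)·m(n−k), where F(n) = P(τ <= n) and m(0) = 0
m(1) = F(1) = 1/4
m(2) = F(2) + f(1)·m(1) = 1/2 + 1/4·1/4 = 9/16
m(3) = F(3) + f(1)·m(2) + f(2)·m(1) = 3/4 + 1/4·9/16 + 1/4·1/4 = 61/64
m(4) = F(4) + f(1)·m(3) + f(2)·m(2) + f(3)·m(1) = 1 + 1/4·61/64 + 1/4·9/16 + 1/4·1/4 = 369/256
m(5) = F(5) + f(1)·m(4) + f(2)·m(3) + f(3)·m(2) + f(4)·m(1) = 1 + 1/4·369/256 + 1/4·61/64 + 1/4·9/16 + 1/4·1/4 = 1845/1024
E[N_5] = m(5) = 1845/1024


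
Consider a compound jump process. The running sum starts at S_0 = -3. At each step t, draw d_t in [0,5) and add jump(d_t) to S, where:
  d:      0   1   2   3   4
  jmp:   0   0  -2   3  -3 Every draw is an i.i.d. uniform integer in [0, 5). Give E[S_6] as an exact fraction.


-27/5

Outcome values over d=0..4: [0, 0, -2, 3, -3]
Σy = -2, Σy² = 22, M = 5
μ = -2/5 = -2/5,  σ² = 22/5 − (-2/5)² = 106/25
E[S_6] = -3 + 6·(-2/5) = -27/5


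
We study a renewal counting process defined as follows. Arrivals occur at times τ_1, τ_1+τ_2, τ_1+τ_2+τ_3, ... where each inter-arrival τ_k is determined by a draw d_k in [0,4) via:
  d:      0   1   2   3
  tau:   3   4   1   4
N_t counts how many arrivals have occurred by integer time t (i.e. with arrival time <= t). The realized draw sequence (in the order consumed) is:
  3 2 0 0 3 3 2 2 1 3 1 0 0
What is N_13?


draw d_1=3: τ_1=4, arrival time A_1=4
draw d_2=2: τ_2=1, arrival time A_2=5
draw d_3=0: τ_3=3, arrival time A_3=8
draw d_4=0: τ_4=3, arrival time A_4=11
draw d_5=3: τ_5=4, arrival time A_5=15
draw d_6=3: τ_6=4, arrival time A_6=19
draw d_7=2: τ_7=1, arrival time A_7=20
draw d_8=2: τ_8=1, arrival time A_8=21
draw d_9=1: τ_9=4, arrival time A_9=25
draw d_10=3: τ_10=4, arrival time A_10=29
draw d_11=1: τ_11=4, arrival time A_11=33
draw d_12=0: τ_12=3, arrival time A_12=36
draw d_13=0: τ_13=3, arrival time A_13=39
N_t over t=0..13: 0:0 1:0 2:0 3:0 4:1 5:2 6:2 7:2 8:3 9:3 10:3 11:4 12:4 13:4

4


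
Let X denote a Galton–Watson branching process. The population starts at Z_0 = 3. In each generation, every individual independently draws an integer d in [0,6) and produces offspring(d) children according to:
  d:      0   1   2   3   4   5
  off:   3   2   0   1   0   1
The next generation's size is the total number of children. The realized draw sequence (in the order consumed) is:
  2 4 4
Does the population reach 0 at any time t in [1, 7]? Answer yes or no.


gen 0: Z_0=3, draws=[2, 4, 4], offspring=[0, 0, 0], Z_1=0
gen 1: Z_1=0, draws=[], offspring=[], Z_2=0
gen 2: Z_2=0, draws=[], offspring=[], Z_3=0
gen 3: Z_3=0, draws=[], offspring=[], Z_4=0
gen 4: Z_4=0, draws=[], offspring=[], Z_5=0
gen 5: Z_5=0, draws=[], offspring=[], Z_6=0
gen 6: Z_6=0, draws=[], offspring=[], Z_7=0

yes


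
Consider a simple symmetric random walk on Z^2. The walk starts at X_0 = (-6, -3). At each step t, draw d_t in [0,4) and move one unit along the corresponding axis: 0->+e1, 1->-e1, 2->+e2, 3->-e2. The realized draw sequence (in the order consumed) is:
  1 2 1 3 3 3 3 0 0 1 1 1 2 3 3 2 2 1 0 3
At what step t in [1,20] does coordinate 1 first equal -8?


3

t=0: X=(-6, -3), d=1 → -e1, X_1=(-7, -3)
t=1: X=(-7, -3), d=2 → +e2, X_2=(-7, -2)
t=2: X=(-7, -2), d=1 → -e1, X_3=(-8, -2)
t=3: X=(-8, -2), d=3 → -e2, X_4=(-8, -3)
t=4: X=(-8, -3), d=3 → -e2, X_5=(-8, -4)
t=5: X=(-8, -4), d=3 → -e2, X_6=(-8, -5)
t=6: X=(-8, -5), d=3 → -e2, X_7=(-8, -6)
t=7: X=(-8, -6), d=0 → +e1, X_8=(-7, -6)
t=8: X=(-7, -6), d=0 → +e1, X_9=(-6, -6)
t=9: X=(-6, -6), d=1 → -e1, X_10=(-7, -6)
t=10: X=(-7, -6), d=1 → -e1, X_11=(-8, -6)
t=11: X=(-8, -6), d=1 → -e1, X_12=(-9, -6)
t=12: X=(-9, -6), d=2 → +e2, X_13=(-9, -5)
t=13: X=(-9, -5), d=3 → -e2, X_14=(-9, -6)
t=14: X=(-9, -6), d=3 → -e2, X_15=(-9, -7)
t=15: X=(-9, -7), d=2 → +e2, X_16=(-9, -6)
t=16: X=(-9, -6), d=2 → +e2, X_17=(-9, -5)
t=17: X=(-9, -5), d=1 → -e1, X_18=(-10, -5)
t=18: X=(-10, -5), d=0 → +e1, X_19=(-9, -5)
t=19: X=(-9, -5), d=3 → -e2, X_20=(-9, -6)


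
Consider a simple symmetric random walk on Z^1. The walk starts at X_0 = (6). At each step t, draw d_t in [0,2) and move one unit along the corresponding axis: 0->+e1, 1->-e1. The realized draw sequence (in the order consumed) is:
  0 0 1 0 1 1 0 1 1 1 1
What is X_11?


(3)

t=0: X=(6), d=0 → +e1, X_1=(7)
t=1: X=(7), d=0 → +e1, X_2=(8)
t=2: X=(8), d=1 → -e1, X_3=(7)
t=3: X=(7), d=0 → +e1, X_4=(8)
t=4: X=(8), d=1 → -e1, X_5=(7)
t=5: X=(7), d=1 → -e1, X_6=(6)
t=6: X=(6), d=0 → +e1, X_7=(7)
t=7: X=(7), d=1 → -e1, X_8=(6)
t=8: X=(6), d=1 → -e1, X_9=(5)
t=9: X=(5), d=1 → -e1, X_10=(4)
t=10: X=(4), d=1 → -e1, X_11=(3)


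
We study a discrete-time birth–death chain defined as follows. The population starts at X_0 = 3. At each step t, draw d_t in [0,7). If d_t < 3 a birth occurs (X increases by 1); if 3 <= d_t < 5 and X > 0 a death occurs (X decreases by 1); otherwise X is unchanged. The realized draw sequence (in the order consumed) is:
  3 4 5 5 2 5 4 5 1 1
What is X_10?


3

t=0: X=3, d=3 → death, X_1=2
t=1: X=2, d=4 → death, X_2=1
t=2: X=1, d=5 → hold, X_3=1
t=3: X=1, d=5 → hold, X_4=1
t=4: X=1, d=2 → birth, X_5=2
t=5: X=2, d=5 → hold, X_6=2
t=6: X=2, d=4 → death, X_7=1
t=7: X=1, d=5 → hold, X_8=1
t=8: X=1, d=1 → birth, X_9=2
t=9: X=2, d=1 → birth, X_10=3


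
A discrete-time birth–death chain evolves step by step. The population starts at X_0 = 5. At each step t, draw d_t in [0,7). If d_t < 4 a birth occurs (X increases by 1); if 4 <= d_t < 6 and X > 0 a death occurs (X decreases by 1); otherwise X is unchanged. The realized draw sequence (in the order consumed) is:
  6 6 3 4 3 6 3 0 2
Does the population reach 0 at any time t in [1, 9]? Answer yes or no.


t=0: X=5, d=6 → hold, X_1=5
t=1: X=5, d=6 → hold, X_2=5
t=2: X=5, d=3 → birth, X_3=6
t=3: X=6, d=4 → death, X_4=5
t=4: X=5, d=3 → birth, X_5=6
t=5: X=6, d=6 → hold, X_6=6
t=6: X=6, d=3 → birth, X_7=7
t=7: X=7, d=0 → birth, X_8=8
t=8: X=8, d=2 → birth, X_9=9

no


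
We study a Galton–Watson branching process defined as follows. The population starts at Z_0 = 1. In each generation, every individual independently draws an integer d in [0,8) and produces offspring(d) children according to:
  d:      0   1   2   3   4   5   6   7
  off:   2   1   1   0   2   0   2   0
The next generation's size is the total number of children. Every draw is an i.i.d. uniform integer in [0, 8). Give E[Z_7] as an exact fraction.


Outcome values over d=0..7: [2, 1, 1, 0, 2, 0, 2, 0]
Σy = 8, Σy² = 14, M = 8
μ = 8/8 = 1,  σ² = 14/8 − (1)² = 3/4
E[Z_0] = 1
E[Z_1] = 1·E[Z_0] = 1
E[Z_2] = 1·E[Z_1] = 1
E[Z_3] = 1·E[Z_2] = 1
E[Z_4] = 1·E[Z_3] = 1
E[Z_5] = 1·E[Z_4] = 1
E[Z_6] = 1·E[Z_5] = 1
E[Z_7] = 1·E[Z_6] = 1

1


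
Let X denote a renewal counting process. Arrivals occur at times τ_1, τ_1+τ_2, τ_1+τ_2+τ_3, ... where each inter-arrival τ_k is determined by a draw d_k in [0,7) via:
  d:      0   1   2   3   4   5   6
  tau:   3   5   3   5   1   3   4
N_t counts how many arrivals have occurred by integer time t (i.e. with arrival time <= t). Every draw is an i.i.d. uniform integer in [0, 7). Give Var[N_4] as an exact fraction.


2420830/5764801

Inter-arrival values over d=0..6: [3, 5, 3, 5, 1, 3, 4]
Each d has probability 1/7, so the pmf of τ is: f(1) = 1/7, f(3) = 3/7, f(4) = 1/7, f(5) = 2/7
Let p_n(j) = P(N_n = j), with p_0 = [1]. Condition on τ_1: p_n(0) = P(τ > n), and for j >= 1, p_n(j) = Σ_{k<=n} f(k)·p_{n−k}(j−1)
p_1 = [6/7, 1/7]  (j = 0..1)
p_2 = [6/7, 6/49, 1/49]  (j = 0..2)
p_3 = [3/7, 27/49, 6/343, 1/343]  (j = 0..3)
p_4 = [2/7, 4/7, 48/343, 6/2401, 1/2401]  (j = 0..4)
E[N_4] = Σ j·p_4(j) = 2066/2401;  E[N_4²] = Σ j²·p_4(j) = 398/343
Var[N_4] = 398/343 − (2066/2401)² = 2420830/5764801


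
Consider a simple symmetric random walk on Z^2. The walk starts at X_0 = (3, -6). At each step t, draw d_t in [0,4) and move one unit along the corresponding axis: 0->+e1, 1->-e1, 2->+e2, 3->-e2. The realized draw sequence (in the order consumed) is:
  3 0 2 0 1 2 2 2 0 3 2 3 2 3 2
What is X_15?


t=0: X=(3, -6), d=3 → -e2, X_1=(3, -7)
t=1: X=(3, -7), d=0 → +e1, X_2=(4, -7)
t=2: X=(4, -7), d=2 → +e2, X_3=(4, -6)
t=3: X=(4, -6), d=0 → +e1, X_4=(5, -6)
t=4: X=(5, -6), d=1 → -e1, X_5=(4, -6)
t=5: X=(4, -6), d=2 → +e2, X_6=(4, -5)
t=6: X=(4, -5), d=2 → +e2, X_7=(4, -4)
t=7: X=(4, -4), d=2 → +e2, X_8=(4, -3)
t=8: X=(4, -3), d=0 → +e1, X_9=(5, -3)
t=9: X=(5, -3), d=3 → -e2, X_10=(5, -4)
t=10: X=(5, -4), d=2 → +e2, X_11=(5, -3)
t=11: X=(5, -3), d=3 → -e2, X_12=(5, -4)
t=12: X=(5, -4), d=2 → +e2, X_13=(5, -3)
t=13: X=(5, -3), d=3 → -e2, X_14=(5, -4)
t=14: X=(5, -4), d=2 → +e2, X_15=(5, -3)

(5, -3)


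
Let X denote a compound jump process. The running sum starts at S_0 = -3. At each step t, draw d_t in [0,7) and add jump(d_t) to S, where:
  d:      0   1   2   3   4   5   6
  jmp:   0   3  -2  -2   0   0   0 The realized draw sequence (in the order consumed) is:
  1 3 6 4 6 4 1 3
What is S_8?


-1

t=0: S=-3, d=1, jump=3, S_1=0
t=1: S=0, d=3, jump=-2, S_2=-2
t=2: S=-2, d=6, jump=0, S_3=-2
t=3: S=-2, d=4, jump=0, S_4=-2
t=4: S=-2, d=6, jump=0, S_5=-2
t=5: S=-2, d=4, jump=0, S_6=-2
t=6: S=-2, d=1, jump=3, S_7=1
t=7: S=1, d=3, jump=-2, S_8=-1


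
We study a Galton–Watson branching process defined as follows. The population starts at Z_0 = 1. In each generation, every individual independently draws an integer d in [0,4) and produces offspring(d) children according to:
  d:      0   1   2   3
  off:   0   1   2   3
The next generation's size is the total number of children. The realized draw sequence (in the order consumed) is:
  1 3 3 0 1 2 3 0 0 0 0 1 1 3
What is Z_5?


gen 0: Z_0=1, draws=[1], offspring=[1], Z_1=1
gen 1: Z_1=1, draws=[3], offspring=[3], Z_2=3
gen 2: Z_2=3, draws=[3, 0, 1], offspring=[3, 0, 1], Z_3=4
gen 3: Z_3=4, draws=[2, 3, 0, 0], offspring=[2, 3, 0, 0], Z_4=5
gen 4: Z_4=5, draws=[0, 0, 1, 1, 3], offspring=[0, 0, 1, 1, 3], Z_5=5

5


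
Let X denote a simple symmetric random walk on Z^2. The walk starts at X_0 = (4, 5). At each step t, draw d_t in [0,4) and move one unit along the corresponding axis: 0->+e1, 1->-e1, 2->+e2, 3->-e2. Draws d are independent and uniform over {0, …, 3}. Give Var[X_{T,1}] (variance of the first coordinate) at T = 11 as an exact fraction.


Outcome values over d=0..3: [1, -1, 0, 0]
Σy = 0, Σy² = 2, M = 4
μ = 0/4 = 0,  σ² = 2/4 − (0)² = 1/2
Independent increments: Var[X_11] = 11·σ² = 11·(1/2) = 11/2

11/2


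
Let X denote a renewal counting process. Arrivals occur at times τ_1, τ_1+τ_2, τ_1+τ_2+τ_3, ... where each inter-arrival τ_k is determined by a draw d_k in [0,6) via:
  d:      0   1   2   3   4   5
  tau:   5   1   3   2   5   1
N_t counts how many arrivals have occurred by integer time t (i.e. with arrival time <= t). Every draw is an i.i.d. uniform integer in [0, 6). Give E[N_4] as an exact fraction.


367/324

Inter-arrival values over d=0..5: [5, 1, 3, 2, 5, 1]
Each d has probability 1/6, so the pmf of τ is: f(1) = 1/3, f(2) = 1/6, f(3) = 1/6, f(5) = 1/3
Renewal equation for m(n) = E[N_n]: condition on τ_1 = k (if k <= n, one arrival plus a fresh copy on the remaining n−k steps): m(n) = F(n) + Σ_{k<=n} f(k)·m(n−k), where F(n) = P(τ <= n) and m(0) = 0
m(1) = F(1) = 1/3
m(2) = F(2) + f(1)·m(1) = 1/2 + 1/3·1/3 = 11/18
m(3) = F(3) + f(1)·m(2) + f(2)·m(1) = 2/3 + 1/3·11/18 + 1/6·1/3 = 25/27
m(4) = F(4) + f(1)·m(3) + f(2)·m(2) + f(3)·m(1) = 2/3 + 1/3·25/27 + 1/6·11/18 + 1/6·1/3 = 367/324
E[N_4] = m(4) = 367/324


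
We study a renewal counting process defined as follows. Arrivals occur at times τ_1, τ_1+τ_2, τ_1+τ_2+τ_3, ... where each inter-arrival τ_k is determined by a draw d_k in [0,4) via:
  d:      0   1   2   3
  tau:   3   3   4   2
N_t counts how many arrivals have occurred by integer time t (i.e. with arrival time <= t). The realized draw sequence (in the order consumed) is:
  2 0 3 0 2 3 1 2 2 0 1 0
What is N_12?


4

draw d_1=2: τ_1=4, arrival time A_1=4
draw d_2=0: τ_2=3, arrival time A_2=7
draw d_3=3: τ_3=2, arrival time A_3=9
draw d_4=0: τ_4=3, arrival time A_4=12
draw d_5=2: τ_5=4, arrival time A_5=16
draw d_6=3: τ_6=2, arrival time A_6=18
draw d_7=1: τ_7=3, arrival time A_7=21
draw d_8=2: τ_8=4, arrival time A_8=25
draw d_9=2: τ_9=4, arrival time A_9=29
draw d_10=0: τ_10=3, arrival time A_10=32
draw d_11=1: τ_11=3, arrival time A_11=35
draw d_12=0: τ_12=3, arrival time A_12=38
N_t over t=0..12: 0:0 1:0 2:0 3:0 4:1 5:1 6:1 7:2 8:2 9:3 10:3 11:3 12:4


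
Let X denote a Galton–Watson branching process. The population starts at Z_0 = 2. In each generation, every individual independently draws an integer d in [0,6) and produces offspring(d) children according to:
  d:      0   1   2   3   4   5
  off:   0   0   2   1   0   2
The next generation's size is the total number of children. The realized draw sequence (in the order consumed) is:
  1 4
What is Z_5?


gen 0: Z_0=2, draws=[1, 4], offspring=[0, 0], Z_1=0
gen 1: Z_1=0, draws=[], offspring=[], Z_2=0
gen 2: Z_2=0, draws=[], offspring=[], Z_3=0
gen 3: Z_3=0, draws=[], offspring=[], Z_4=0
gen 4: Z_4=0, draws=[], offspring=[], Z_5=0

0


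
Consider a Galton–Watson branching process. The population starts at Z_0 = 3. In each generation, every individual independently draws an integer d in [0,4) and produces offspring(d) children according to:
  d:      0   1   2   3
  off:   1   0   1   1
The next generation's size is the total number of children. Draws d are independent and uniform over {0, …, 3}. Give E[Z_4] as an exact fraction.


Outcome values over d=0..3: [1, 0, 1, 1]
Σy = 3, Σy² = 3, M = 4
μ = 3/4 = 3/4,  σ² = 3/4 − (3/4)² = 3/16
E[Z_0] = 3
E[Z_1] = 3/4·E[Z_0] = 9/4
E[Z_2] = 3/4·E[Z_1] = 27/16
E[Z_3] = 3/4·E[Z_2] = 81/64
E[Z_4] = 3/4·E[Z_3] = 243/256

243/256


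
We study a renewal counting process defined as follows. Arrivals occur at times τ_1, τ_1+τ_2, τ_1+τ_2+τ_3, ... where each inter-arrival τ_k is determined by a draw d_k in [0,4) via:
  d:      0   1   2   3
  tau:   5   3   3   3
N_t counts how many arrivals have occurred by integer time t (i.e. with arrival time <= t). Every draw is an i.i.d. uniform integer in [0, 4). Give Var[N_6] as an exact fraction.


Inter-arrival values over d=0..3: [5, 3, 3, 3]
Each d has probability 1/4, so the pmf of τ is: f(3) = 3/4, f(5) = 1/4
Let p_n(j) = P(N_n = j), with p_0 = [1]. Condition on τ_1: p_n(0) = P(τ > n), and for j >= 1, p_n(j) = Σ_{k<=n} f(k)·p_{n−k}(j−1)
p_1 = [1]  (j = 0)
p_2 = [1]  (j = 0)
p_3 = [1/4, 3/4]  (j = 0..1)
p_4 = [1/4, 3/4]  (j = 0..1)
p_5 = [0, 1]  (j = 0..1)
p_6 = [0, 7/16, 9/16]  (j = 0..2)
E[N_6] = Σ j·p_6(j) = 25/16;  E[N_6²] = Σ j²·p_6(j) = 43/16
Var[N_6] = 43/16 − (25/16)² = 63/256

63/256


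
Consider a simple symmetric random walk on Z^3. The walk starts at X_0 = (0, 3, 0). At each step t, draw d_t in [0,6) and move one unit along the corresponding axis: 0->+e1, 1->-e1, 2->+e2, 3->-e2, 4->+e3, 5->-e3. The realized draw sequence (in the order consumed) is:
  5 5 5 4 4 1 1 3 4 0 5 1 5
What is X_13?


t=0: X=(0, 3, 0), d=5 → -e3, X_1=(0, 3, -1)
t=1: X=(0, 3, -1), d=5 → -e3, X_2=(0, 3, -2)
t=2: X=(0, 3, -2), d=5 → -e3, X_3=(0, 3, -3)
t=3: X=(0, 3, -3), d=4 → +e3, X_4=(0, 3, -2)
t=4: X=(0, 3, -2), d=4 → +e3, X_5=(0, 3, -1)
t=5: X=(0, 3, -1), d=1 → -e1, X_6=(-1, 3, -1)
t=6: X=(-1, 3, -1), d=1 → -e1, X_7=(-2, 3, -1)
t=7: X=(-2, 3, -1), d=3 → -e2, X_8=(-2, 2, -1)
t=8: X=(-2, 2, -1), d=4 → +e3, X_9=(-2, 2, 0)
t=9: X=(-2, 2, 0), d=0 → +e1, X_10=(-1, 2, 0)
t=10: X=(-1, 2, 0), d=5 → -e3, X_11=(-1, 2, -1)
t=11: X=(-1, 2, -1), d=1 → -e1, X_12=(-2, 2, -1)
t=12: X=(-2, 2, -1), d=5 → -e3, X_13=(-2, 2, -2)

(-2, 2, -2)


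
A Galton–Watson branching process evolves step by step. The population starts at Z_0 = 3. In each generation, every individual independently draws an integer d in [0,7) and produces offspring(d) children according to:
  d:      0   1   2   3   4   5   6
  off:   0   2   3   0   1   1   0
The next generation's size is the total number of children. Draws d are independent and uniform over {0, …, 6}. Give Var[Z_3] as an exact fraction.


72/7

Outcome values over d=0..6: [0, 2, 3, 0, 1, 1, 0]
Σy = 7, Σy² = 15, M = 7
μ = 7/7 = 1,  σ² = 15/7 − (1)² = 8/7
V_0 = 0, E_0 = 3
V_1 = 8/7·E_0 + (1)²·V_0 = 24/7;  E_1 = 3
V_2 = 8/7·E_1 + (1)²·V_1 = 48/7;  E_2 = 3
V_3 = 8/7·E_2 + (1)²·V_2 = 72/7;  E_3 = 3


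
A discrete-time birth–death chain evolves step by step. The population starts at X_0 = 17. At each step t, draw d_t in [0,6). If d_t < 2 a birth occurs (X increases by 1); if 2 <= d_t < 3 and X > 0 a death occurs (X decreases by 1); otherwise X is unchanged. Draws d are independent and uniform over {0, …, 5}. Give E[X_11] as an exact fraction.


X can drop by at most 1 per step and X_0 = 17 > T = 11, so X_t >= 17 − t >= 6 > 0 for every t <= 11: the floor at 0 (the 'and X > 0' condition) never binds. Hence X_11 = X_0 + Σ_{t<11} Y_t with i.i.d. increments Y_t = y(d_t) ∈ {+1, −1, 0}.
Outcome values over d=0..5: [1, 1, -1, 0, 0, 0]
Σy = 1, Σy² = 3, M = 6
μ = 1/6 = 1/6,  σ² = 3/6 − (1/6)² = 17/36
E[X_11] = 17 + 11·(1/6) = 113/6

113/6


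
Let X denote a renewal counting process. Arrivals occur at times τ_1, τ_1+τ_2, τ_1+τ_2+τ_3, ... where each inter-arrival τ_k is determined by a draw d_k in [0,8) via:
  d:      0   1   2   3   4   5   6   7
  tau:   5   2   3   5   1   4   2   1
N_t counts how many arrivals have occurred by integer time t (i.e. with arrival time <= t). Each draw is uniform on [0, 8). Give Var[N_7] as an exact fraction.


235669607/268435456

Inter-arrival values over d=0..7: [5, 2, 3, 5, 1, 4, 2, 1]
Each d has probability 1/8, so the pmf of τ is: f(1) = 1/4, f(2) = 1/4, f(3) = 1/8, f(4) = 1/8, f(5) = 1/4
Let p_n(j) = P(N_n = j), with p_0 = [1]. Condition on τ_1: p_n(0) = P(τ > n), and for j >= 1, p_n(j) = Σ_{k<=n} f(k)·p_{n−k}(j−1)
p_1 = [3/4, 1/4]  (j = 0..1)
p_2 = [1/2, 7/16, 1/16]  (j = 0..2)
p_3 = [3/8, 7/16, 11/64, 1/64]  (j = 0..3)
p_4 = [1/4, 7/16, 1/4, 15/256, 1/256]  (j = 0..4)
p_5 = [0, 9/16, 39/128, 29/256, 19/1024, 1/1024]  (j = 0..5)
p_6 = [0, 23/64, 27/64, 43/256, 23/512, 23/4096, 1/4096]  (j = 0..6)
p_7 = [0, 13/64, 115/256, 1/4, 163/2048, 67/4096, 27/16384, 1/16384]  (j = 0..7)
E[N_7] = Σ j·p_7(j) = 37061/16384;  E[N_7²] = Σ j²·p_7(j) = 98217/16384
Var[N_7] = 98217/16384 − (37061/16384)² = 235669607/268435456


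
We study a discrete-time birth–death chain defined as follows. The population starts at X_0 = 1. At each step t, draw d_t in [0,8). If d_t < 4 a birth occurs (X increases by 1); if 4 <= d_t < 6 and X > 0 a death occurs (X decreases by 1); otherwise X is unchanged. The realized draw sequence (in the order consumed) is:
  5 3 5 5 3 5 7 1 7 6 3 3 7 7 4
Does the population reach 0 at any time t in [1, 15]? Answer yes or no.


yes

t=0: X=1, d=5 → death, X_1=0
t=1: X=0, d=3 → birth, X_2=1
t=2: X=1, d=5 → death, X_3=0
t=3: X=0, d=5 → hold, X_4=0
t=4: X=0, d=3 → birth, X_5=1
t=5: X=1, d=5 → death, X_6=0
t=6: X=0, d=7 → hold, X_7=0
t=7: X=0, d=1 → birth, X_8=1
t=8: X=1, d=7 → hold, X_9=1
t=9: X=1, d=6 → hold, X_10=1
t=10: X=1, d=3 → birth, X_11=2
t=11: X=2, d=3 → birth, X_12=3
t=12: X=3, d=7 → hold, X_13=3
t=13: X=3, d=7 → hold, X_14=3
t=14: X=3, d=4 → death, X_15=2


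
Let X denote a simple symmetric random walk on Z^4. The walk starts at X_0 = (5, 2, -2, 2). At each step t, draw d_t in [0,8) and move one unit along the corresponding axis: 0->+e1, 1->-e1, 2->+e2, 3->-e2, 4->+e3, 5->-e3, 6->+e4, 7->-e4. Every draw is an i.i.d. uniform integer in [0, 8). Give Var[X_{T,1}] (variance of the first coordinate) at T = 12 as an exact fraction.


Outcome values over d=0..7: [1, -1, 0, 0, 0, 0, 0, 0]
Σy = 0, Σy² = 2, M = 8
μ = 0/8 = 0,  σ² = 2/8 − (0)² = 1/4
Independent increments: Var[X_12] = 12·σ² = 12·(1/4) = 3

3


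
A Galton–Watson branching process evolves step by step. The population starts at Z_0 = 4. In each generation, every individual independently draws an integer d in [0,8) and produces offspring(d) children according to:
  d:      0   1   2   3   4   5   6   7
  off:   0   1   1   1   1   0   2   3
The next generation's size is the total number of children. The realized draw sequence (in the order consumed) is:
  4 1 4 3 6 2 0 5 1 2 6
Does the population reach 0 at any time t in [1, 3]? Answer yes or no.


no

gen 0: Z_0=4, draws=[4, 1, 4, 3], offspring=[1, 1, 1, 1], Z_1=4
gen 1: Z_1=4, draws=[6, 2, 0, 5], offspring=[2, 1, 0, 0], Z_2=3
gen 2: Z_2=3, draws=[1, 2, 6], offspring=[1, 1, 2], Z_3=4


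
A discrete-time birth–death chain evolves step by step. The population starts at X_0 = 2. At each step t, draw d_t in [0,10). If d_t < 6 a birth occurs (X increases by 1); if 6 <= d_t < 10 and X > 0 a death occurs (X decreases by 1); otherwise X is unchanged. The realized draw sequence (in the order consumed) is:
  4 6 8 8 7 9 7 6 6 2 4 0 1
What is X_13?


4

t=0: X=2, d=4 → birth, X_1=3
t=1: X=3, d=6 → death, X_2=2
t=2: X=2, d=8 → death, X_3=1
t=3: X=1, d=8 → death, X_4=0
t=4: X=0, d=7 → hold, X_5=0
t=5: X=0, d=9 → hold, X_6=0
t=6: X=0, d=7 → hold, X_7=0
t=7: X=0, d=6 → hold, X_8=0
t=8: X=0, d=6 → hold, X_9=0
t=9: X=0, d=2 → birth, X_10=1
t=10: X=1, d=4 → birth, X_11=2
t=11: X=2, d=0 → birth, X_12=3
t=12: X=3, d=1 → birth, X_13=4


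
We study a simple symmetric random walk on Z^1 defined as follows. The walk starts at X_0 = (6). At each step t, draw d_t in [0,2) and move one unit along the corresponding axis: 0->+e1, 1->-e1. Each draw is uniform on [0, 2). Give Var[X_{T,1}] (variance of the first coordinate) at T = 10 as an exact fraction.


10

Outcome values over d=0..1: [1, -1]
Σy = 0, Σy² = 2, M = 2
μ = 0/2 = 0,  σ² = 2/2 − (0)² = 1
Independent increments: Var[X_10] = 10·σ² = 10·(1) = 10


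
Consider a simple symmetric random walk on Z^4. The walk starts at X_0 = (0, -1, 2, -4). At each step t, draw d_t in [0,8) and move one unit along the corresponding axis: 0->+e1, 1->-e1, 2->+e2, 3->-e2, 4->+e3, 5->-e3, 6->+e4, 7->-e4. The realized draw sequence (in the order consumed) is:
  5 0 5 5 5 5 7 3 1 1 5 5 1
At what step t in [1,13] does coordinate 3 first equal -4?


11

t=0: X=(0, -1, 2, -4), d=5 → -e3, X_1=(0, -1, 1, -4)
t=1: X=(0, -1, 1, -4), d=0 → +e1, X_2=(1, -1, 1, -4)
t=2: X=(1, -1, 1, -4), d=5 → -e3, X_3=(1, -1, 0, -4)
t=3: X=(1, -1, 0, -4), d=5 → -e3, X_4=(1, -1, -1, -4)
t=4: X=(1, -1, -1, -4), d=5 → -e3, X_5=(1, -1, -2, -4)
t=5: X=(1, -1, -2, -4), d=5 → -e3, X_6=(1, -1, -3, -4)
t=6: X=(1, -1, -3, -4), d=7 → -e4, X_7=(1, -1, -3, -5)
t=7: X=(1, -1, -3, -5), d=3 → -e2, X_8=(1, -2, -3, -5)
t=8: X=(1, -2, -3, -5), d=1 → -e1, X_9=(0, -2, -3, -5)
t=9: X=(0, -2, -3, -5), d=1 → -e1, X_10=(-1, -2, -3, -5)
t=10: X=(-1, -2, -3, -5), d=5 → -e3, X_11=(-1, -2, -4, -5)
t=11: X=(-1, -2, -4, -5), d=5 → -e3, X_12=(-1, -2, -5, -5)
t=12: X=(-1, -2, -5, -5), d=1 → -e1, X_13=(-2, -2, -5, -5)


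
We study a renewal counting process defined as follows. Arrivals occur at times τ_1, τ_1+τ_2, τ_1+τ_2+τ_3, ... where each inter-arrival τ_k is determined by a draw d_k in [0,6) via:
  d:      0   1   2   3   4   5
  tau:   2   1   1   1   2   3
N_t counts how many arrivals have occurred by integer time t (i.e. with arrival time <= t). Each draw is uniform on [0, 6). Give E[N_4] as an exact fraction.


331/144

Inter-arrival values over d=0..5: [2, 1, 1, 1, 2, 3]
Each d has probability 1/6, so the pmf of τ is: f(1) = 1/2, f(2) = 1/3, f(3) = 1/6
Renewal equation for m(n) = E[N_n]: condition on τ_1 = k (if k <= n, one arrival plus a fresh copy on the remaining n−k steps): m(n) = F(n) + Σ_{k<=n} f(k)·m(n−k), where F(n) = P(τ <= n) and m(0) = 0
m(1) = F(1) = 1/2
m(2) = F(2) + f(1)·m(1) = 5/6 + 1/2·1/2 = 13/12
m(3) = F(3) + f(1)·m(2) + f(2)·m(1) = 1 + 1/2·13/12 + 1/3·1/2 = 41/24
m(4) = F(4) + f(1)·m(3) + f(2)·m(2) + f(3)·m(1) = 1 + 1/2·41/24 + 1/3·13/12 + 1/6·1/2 = 331/144
E[N_4] = m(4) = 331/144


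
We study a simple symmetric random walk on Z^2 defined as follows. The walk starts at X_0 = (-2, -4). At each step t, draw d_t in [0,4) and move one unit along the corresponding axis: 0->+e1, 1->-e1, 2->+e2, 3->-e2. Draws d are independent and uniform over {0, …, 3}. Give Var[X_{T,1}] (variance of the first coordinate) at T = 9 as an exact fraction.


9/2

Outcome values over d=0..3: [1, -1, 0, 0]
Σy = 0, Σy² = 2, M = 4
μ = 0/4 = 0,  σ² = 2/4 − (0)² = 1/2
Independent increments: Var[X_9] = 9·σ² = 9·(1/2) = 9/2


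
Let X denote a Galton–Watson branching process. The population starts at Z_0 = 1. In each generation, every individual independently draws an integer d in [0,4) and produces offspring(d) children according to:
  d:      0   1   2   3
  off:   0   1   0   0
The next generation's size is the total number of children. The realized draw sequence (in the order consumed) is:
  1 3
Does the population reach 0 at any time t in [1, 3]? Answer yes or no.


gen 0: Z_0=1, draws=[1], offspring=[1], Z_1=1
gen 1: Z_1=1, draws=[3], offspring=[0], Z_2=0
gen 2: Z_2=0, draws=[], offspring=[], Z_3=0

yes


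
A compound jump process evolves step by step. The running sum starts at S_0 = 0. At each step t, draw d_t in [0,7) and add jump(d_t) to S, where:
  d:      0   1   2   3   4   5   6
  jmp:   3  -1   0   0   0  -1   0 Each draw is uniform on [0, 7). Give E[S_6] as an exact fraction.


Outcome values over d=0..6: [3, -1, 0, 0, 0, -1, 0]
Σy = 1, Σy² = 11, M = 7
μ = 1/7 = 1/7,  σ² = 11/7 − (1/7)² = 76/49
E[S_6] = 0 + 6·(1/7) = 6/7

6/7


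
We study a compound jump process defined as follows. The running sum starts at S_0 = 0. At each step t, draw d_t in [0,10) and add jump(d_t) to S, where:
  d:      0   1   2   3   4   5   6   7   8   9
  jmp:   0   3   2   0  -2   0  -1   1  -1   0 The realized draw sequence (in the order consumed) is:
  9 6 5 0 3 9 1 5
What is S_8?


t=0: S=0, d=9, jump=0, S_1=0
t=1: S=0, d=6, jump=-1, S_2=-1
t=2: S=-1, d=5, jump=0, S_3=-1
t=3: S=-1, d=0, jump=0, S_4=-1
t=4: S=-1, d=3, jump=0, S_5=-1
t=5: S=-1, d=9, jump=0, S_6=-1
t=6: S=-1, d=1, jump=3, S_7=2
t=7: S=2, d=5, jump=0, S_8=2

2


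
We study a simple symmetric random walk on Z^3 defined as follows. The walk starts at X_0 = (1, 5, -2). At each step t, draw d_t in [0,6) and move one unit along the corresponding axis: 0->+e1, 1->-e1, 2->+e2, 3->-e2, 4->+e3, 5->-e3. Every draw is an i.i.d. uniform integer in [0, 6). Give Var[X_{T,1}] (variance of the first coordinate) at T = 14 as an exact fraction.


Outcome values over d=0..5: [1, -1, 0, 0, 0, 0]
Σy = 0, Σy² = 2, M = 6
μ = 0/6 = 0,  σ² = 2/6 − (0)² = 1/3
Independent increments: Var[X_14] = 14·σ² = 14·(1/3) = 14/3

14/3


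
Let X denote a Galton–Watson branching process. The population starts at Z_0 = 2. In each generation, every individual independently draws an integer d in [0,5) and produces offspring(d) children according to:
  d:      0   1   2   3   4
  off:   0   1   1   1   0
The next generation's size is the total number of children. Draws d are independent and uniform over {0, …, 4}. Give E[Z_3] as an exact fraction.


Outcome values over d=0..4: [0, 1, 1, 1, 0]
Σy = 3, Σy² = 3, M = 5
μ = 3/5 = 3/5,  σ² = 3/5 − (3/5)² = 6/25
E[Z_0] = 2
E[Z_1] = 3/5·E[Z_0] = 6/5
E[Z_2] = 3/5·E[Z_1] = 18/25
E[Z_3] = 3/5·E[Z_2] = 54/125

54/125


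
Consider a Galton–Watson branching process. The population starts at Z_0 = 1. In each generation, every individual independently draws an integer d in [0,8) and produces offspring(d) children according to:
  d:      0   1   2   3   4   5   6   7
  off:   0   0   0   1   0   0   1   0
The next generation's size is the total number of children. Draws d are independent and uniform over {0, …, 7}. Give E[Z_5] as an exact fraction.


Outcome values over d=0..7: [0, 0, 0, 1, 0, 0, 1, 0]
Σy = 2, Σy² = 2, M = 8
μ = 2/8 = 1/4,  σ² = 2/8 − (1/4)² = 3/16
E[Z_0] = 1
E[Z_1] = 1/4·E[Z_0] = 1/4
E[Z_2] = 1/4·E[Z_1] = 1/16
E[Z_3] = 1/4·E[Z_2] = 1/64
E[Z_4] = 1/4·E[Z_3] = 1/256
E[Z_5] = 1/4·E[Z_4] = 1/1024

1/1024


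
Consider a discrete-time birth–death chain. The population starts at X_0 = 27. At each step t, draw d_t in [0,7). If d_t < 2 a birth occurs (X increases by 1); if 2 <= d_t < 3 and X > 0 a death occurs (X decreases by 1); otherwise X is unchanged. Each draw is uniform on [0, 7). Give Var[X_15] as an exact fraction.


300/49

X can drop by at most 1 per step and X_0 = 27 > T = 15, so X_t >= 27 − t >= 12 > 0 for every t <= 15: the floor at 0 (the 'and X > 0' condition) never binds. Hence X_15 = X_0 + Σ_{t<15} Y_t with i.i.d. increments Y_t = y(d_t) ∈ {+1, −1, 0}.
Outcome values over d=0..6: [1, 1, -1, 0, 0, 0, 0]
Σy = 1, Σy² = 3, M = 7
μ = 1/7 = 1/7,  σ² = 3/7 − (1/7)² = 20/49
Independent increments: Var[X_15] = 15·σ² = 15·(20/49) = 300/49


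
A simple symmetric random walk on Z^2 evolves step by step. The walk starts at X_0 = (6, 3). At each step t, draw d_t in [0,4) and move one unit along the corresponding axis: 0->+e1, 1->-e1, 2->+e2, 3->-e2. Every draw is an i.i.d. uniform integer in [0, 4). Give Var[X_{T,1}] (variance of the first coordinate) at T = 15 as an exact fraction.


Outcome values over d=0..3: [1, -1, 0, 0]
Σy = 0, Σy² = 2, M = 4
μ = 0/4 = 0,  σ² = 2/4 − (0)² = 1/2
Independent increments: Var[X_15] = 15·σ² = 15·(1/2) = 15/2

15/2
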